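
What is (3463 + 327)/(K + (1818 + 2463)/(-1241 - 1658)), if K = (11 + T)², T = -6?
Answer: 5493605/34097 ≈ 161.12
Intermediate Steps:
K = 25 (K = (11 - 6)² = 5² = 25)
(3463 + 327)/(K + (1818 + 2463)/(-1241 - 1658)) = (3463 + 327)/(25 + (1818 + 2463)/(-1241 - 1658)) = 3790/(25 + 4281/(-2899)) = 3790/(25 + 4281*(-1/2899)) = 3790/(25 - 4281/2899) = 3790/(68194/2899) = 3790*(2899/68194) = 5493605/34097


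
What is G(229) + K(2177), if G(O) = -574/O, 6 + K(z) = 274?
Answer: 60798/229 ≈ 265.49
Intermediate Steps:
K(z) = 268 (K(z) = -6 + 274 = 268)
G(229) + K(2177) = -574/229 + 268 = 60798/229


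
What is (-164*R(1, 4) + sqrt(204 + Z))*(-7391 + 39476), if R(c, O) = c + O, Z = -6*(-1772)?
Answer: -26309700 + 192510*sqrt(301) ≈ -2.2970e+7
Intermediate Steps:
Z = 10632
R(c, O) = O + c
(-164*R(1, 4) + sqrt(204 + Z))*(-7391 + 39476) = (-164*(4 + 1) + sqrt(204 + 10632))*(-7391 + 39476) = (-164*5 + sqrt(10836))*32085 = (-820 + 6*sqrt(301))*32085 = -26309700 + 192510*sqrt(301)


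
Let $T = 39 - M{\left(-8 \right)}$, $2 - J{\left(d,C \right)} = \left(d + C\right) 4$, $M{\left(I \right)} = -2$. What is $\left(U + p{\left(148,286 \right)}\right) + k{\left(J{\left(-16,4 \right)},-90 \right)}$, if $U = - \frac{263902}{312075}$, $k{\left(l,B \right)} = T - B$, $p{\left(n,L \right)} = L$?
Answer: $\frac{129871373}{312075} \approx 416.15$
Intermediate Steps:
$J{\left(d,C \right)} = 2 - 4 C - 4 d$ ($J{\left(d,C \right)} = 2 - \left(d + C\right) 4 = 2 - \left(C + d\right) 4 = 2 - \left(4 C + 4 d\right) = 2 - 4 C - 4 d$)
$T = 41$ ($T = 39 - -2 = 39 + 2 = 41$)
$k{\left(l,B \right)} = 41 - B$
$U = - \frac{263902}{312075}$ ($U = \left(-263902\right) \frac{1}{312075} = - \frac{263902}{312075} \approx -0.84564$)
$\left(U + p{\left(148,286 \right)}\right) + k{\left(J{\left(-16,4 \right)},-90 \right)} = \left(- \frac{263902}{312075} + 286\right) + \left(41 - -90\right) = \frac{88989548}{312075} + \left(41 + 90\right) = \frac{88989548}{312075} + 131 = \frac{129871373}{312075}$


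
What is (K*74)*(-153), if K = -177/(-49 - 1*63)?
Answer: -1001997/56 ≈ -17893.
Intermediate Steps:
K = 177/112 (K = -177/(-49 - 63) = -177/(-112) = -177*(-1/112) = 177/112 ≈ 1.5804)
(K*74)*(-153) = ((177/112)*74)*(-153) = (6549/56)*(-153) = -1001997/56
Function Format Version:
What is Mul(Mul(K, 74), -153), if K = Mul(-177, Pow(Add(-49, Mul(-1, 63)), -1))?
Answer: Rational(-1001997, 56) ≈ -17893.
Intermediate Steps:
K = Rational(177, 112) (K = Mul(-177, Pow(Add(-49, -63), -1)) = Mul(-177, Pow(-112, -1)) = Mul(-177, Rational(-1, 112)) = Rational(177, 112) ≈ 1.5804)
Mul(Mul(K, 74), -153) = Mul(Mul(Rational(177, 112), 74), -153) = Mul(Rational(6549, 56), -153) = Rational(-1001997, 56)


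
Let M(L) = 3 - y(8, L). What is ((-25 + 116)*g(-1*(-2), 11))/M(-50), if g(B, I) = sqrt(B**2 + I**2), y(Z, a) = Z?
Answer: -91*sqrt(5) ≈ -203.48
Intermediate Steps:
M(L) = -5 (M(L) = 3 - 1*8 = 3 - 8 = -5)
((-25 + 116)*g(-1*(-2), 11))/M(-50) = ((-25 + 116)*sqrt((-1*(-2))**2 + 11**2))/(-5) = (91*sqrt(2**2 + 121))*(-1/5) = (91*sqrt(4 + 121))*(-1/5) = (91*sqrt(125))*(-1/5) = (91*(5*sqrt(5)))*(-1/5) = (455*sqrt(5))*(-1/5) = -91*sqrt(5)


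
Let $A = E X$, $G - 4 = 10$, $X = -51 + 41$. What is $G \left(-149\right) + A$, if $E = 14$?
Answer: $-2226$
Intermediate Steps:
$X = -10$
$G = 14$ ($G = 4 + 10 = 14$)
$A = -140$ ($A = 14 \left(-10\right) = -140$)
$G \left(-149\right) + A = 14 \left(-149\right) - 140 = -2086 - 140 = -2226$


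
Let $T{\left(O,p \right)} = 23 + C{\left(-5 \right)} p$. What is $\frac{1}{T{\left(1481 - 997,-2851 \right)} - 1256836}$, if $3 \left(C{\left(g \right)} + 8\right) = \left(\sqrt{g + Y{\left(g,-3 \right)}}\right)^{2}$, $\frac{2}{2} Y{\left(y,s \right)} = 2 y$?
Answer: $- \frac{1}{1219750} \approx -8.1984 \cdot 10^{-7}$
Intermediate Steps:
$Y{\left(y,s \right)} = 2 y$
$C{\left(g \right)} = -8 + g$ ($C{\left(g \right)} = -8 + \frac{\left(\sqrt{g + 2 g}\right)^{2}}{3} = -8 + \frac{\left(\sqrt{3 g}\right)^{2}}{3} = -8 + \frac{\left(\sqrt{3} \sqrt{g}\right)^{2}}{3} = -8 + \frac{3 g}{3} = -8 + g$)
$T{\left(O,p \right)} = 23 - 13 p$ ($T{\left(O,p \right)} = 23 + \left(-8 - 5\right) p = 23 - 13 p$)
$\frac{1}{T{\left(1481 - 997,-2851 \right)} - 1256836} = \frac{1}{\left(23 - -37063\right) - 1256836} = \frac{1}{\left(23 + 37063\right) - 1256836} = \frac{1}{37086 - 1256836} = \frac{1}{-1219750} = - \frac{1}{1219750}$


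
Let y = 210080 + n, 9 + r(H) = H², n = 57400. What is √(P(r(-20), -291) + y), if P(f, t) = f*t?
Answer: √153699 ≈ 392.04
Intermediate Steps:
r(H) = -9 + H²
y = 267480 (y = 210080 + 57400 = 267480)
√(P(r(-20), -291) + y) = √((-9 + (-20)²)*(-291) + 267480) = √((-9 + 400)*(-291) + 267480) = √(391*(-291) + 267480) = √(-113781 + 267480) = √153699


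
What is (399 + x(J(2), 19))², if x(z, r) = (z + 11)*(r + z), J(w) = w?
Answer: 451584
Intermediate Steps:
x(z, r) = (11 + z)*(r + z)
(399 + x(J(2), 19))² = (399 + (2² + 11*19 + 11*2 + 19*2))² = (399 + (4 + 209 + 22 + 38))² = (399 + 273)² = 672² = 451584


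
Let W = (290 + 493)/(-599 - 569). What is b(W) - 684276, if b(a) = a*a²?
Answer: -1090335186499119/1593413632 ≈ -6.8428e+5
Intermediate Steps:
W = -783/1168 (W = 783/(-1168) = 783*(-1/1168) = -783/1168 ≈ -0.67038)
b(a) = a³
b(W) - 684276 = (-783/1168)³ - 684276 = -480048687/1593413632 - 684276 = -1090335186499119/1593413632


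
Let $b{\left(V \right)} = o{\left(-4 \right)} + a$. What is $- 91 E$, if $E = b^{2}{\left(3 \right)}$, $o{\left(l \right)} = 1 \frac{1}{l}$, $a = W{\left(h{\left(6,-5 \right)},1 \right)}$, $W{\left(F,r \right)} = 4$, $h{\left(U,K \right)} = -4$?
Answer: $- \frac{20475}{16} \approx -1279.7$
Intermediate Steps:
$a = 4$
$o{\left(l \right)} = \frac{1}{l}$
$b{\left(V \right)} = \frac{15}{4}$ ($b{\left(V \right)} = \frac{1}{-4} + 4 = - \frac{1}{4} + 4 = \frac{15}{4}$)
$E = \frac{225}{16}$ ($E = \left(\frac{15}{4}\right)^{2} = \frac{225}{16} \approx 14.063$)
$- 91 E = \left(-91\right) \frac{225}{16} = - \frac{20475}{16}$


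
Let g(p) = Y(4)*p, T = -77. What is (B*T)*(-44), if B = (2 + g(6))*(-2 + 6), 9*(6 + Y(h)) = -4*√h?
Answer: -1599136/3 ≈ -5.3305e+5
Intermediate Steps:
Y(h) = -6 - 4*√h/9 (Y(h) = -6 + (-4*√h)/9 = -6 - 4*√h/9)
g(p) = -62*p/9 (g(p) = (-6 - 4*√4/9)*p = (-6 - 4/9*2)*p = (-6 - 8/9)*p = -62*p/9)
B = -472/3 (B = (2 - 62/9*6)*(-2 + 6) = (2 - 124/3)*4 = -118/3*4 = -472/3 ≈ -157.33)
(B*T)*(-44) = -472/3*(-77)*(-44) = (36344/3)*(-44) = -1599136/3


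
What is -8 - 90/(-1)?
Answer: 82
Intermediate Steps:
-8 - 90/(-1) = -8 - 90*(-1) = -8 - 9*(-10) = -8 + 90 = 82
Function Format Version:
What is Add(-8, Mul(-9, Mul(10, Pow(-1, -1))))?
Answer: 82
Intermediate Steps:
Add(-8, Mul(-9, Mul(10, Pow(-1, -1)))) = Add(-8, Mul(-9, Mul(10, -1))) = Add(-8, Mul(-9, -10)) = Add(-8, 90) = 82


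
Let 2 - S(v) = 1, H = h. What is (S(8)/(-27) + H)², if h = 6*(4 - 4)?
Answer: 1/729 ≈ 0.0013717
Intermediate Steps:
h = 0 (h = 6*0 = 0)
H = 0
S(v) = 1 (S(v) = 2 - 1*1 = 2 - 1 = 1)
(S(8)/(-27) + H)² = (1/(-27) + 0)² = (1*(-1/27) + 0)² = (-1/27 + 0)² = (-1/27)² = 1/729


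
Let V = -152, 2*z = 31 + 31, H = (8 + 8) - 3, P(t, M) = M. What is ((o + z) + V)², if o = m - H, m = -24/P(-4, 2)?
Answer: 21316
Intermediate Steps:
H = 13 (H = 16 - 3 = 13)
z = 31 (z = (31 + 31)/2 = (½)*62 = 31)
m = -12 (m = -24/2 = -24*½ = -12)
o = -25 (o = -12 - 1*13 = -12 - 13 = -25)
((o + z) + V)² = ((-25 + 31) - 152)² = (6 - 152)² = (-146)² = 21316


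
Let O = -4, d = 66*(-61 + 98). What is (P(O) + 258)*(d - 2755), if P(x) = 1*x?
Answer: -79502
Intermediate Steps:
d = 2442 (d = 66*37 = 2442)
P(x) = x
(P(O) + 258)*(d - 2755) = (-4 + 258)*(2442 - 2755) = 254*(-313) = -79502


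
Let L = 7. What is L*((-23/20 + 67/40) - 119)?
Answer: -33173/40 ≈ -829.33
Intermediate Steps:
L*((-23/20 + 67/40) - 119) = 7*((-23/20 + 67/40) - 119) = 7*(21/40 - 119) = 7*(-4739/40) = -33173/40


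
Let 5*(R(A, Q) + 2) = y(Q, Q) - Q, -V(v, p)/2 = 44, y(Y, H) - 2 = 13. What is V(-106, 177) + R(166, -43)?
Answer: -392/5 ≈ -78.400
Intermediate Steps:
y(Y, H) = 15 (y(Y, H) = 2 + 13 = 15)
V(v, p) = -88 (V(v, p) = -2*44 = -88)
R(A, Q) = 1 - Q/5 (R(A, Q) = -2 + (15 - Q)/5 = -2 + (3 - Q/5) = 1 - Q/5)
V(-106, 177) + R(166, -43) = -88 + (1 - 1/5*(-43)) = -88 + (1 + 43/5) = -88 + 48/5 = -392/5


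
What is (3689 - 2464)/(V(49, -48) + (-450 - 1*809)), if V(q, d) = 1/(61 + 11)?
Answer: -88200/90647 ≈ -0.97301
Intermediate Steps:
V(q, d) = 1/72
(3689 - 2464)/(V(49, -48) + (-450 - 1*809)) = (3689 - 2464)/(1/72 + (-450 - 1*809)) = 1225/(1/72 + (-450 - 809)) = 1225/(1/72 - 1259) = 1225/(-90647/72) = 1225*(-72/90647) = -88200/90647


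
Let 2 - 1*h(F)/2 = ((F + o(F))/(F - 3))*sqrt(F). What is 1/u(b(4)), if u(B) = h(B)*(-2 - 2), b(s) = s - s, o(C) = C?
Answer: -1/16 ≈ -0.062500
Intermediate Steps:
b(s) = 0
h(F) = 4 - 4*F**(3/2)/(-3 + F) (h(F) = 4 - 2*(F + F)/(F - 3)*sqrt(F) = 4 - 2*(2*F)/(-3 + F)*sqrt(F) = 4 - 2*2*F/(-3 + F)*sqrt(F) = 4 - 4*F**(3/2)/(-3 + F))
u(B) = -16*(-3 + B - B**(3/2))/(-3 + B) (u(B) = (4*(-3 + B - B**(3/2))/(-3 + B))*(-2 - 2) = (4*(-3 + B - B**(3/2))/(-3 + B))*(-4) = -16*(-3 + B - B**(3/2))/(-3 + B))
1/u(b(4)) = 1/(16*(3 + 0**(3/2) - 1*0)/(-3 + 0)) = 1/(16*(3 + 0 + 0)/(-3)) = 1/(16*(-1/3)*3) = 1/(-16) = -1/16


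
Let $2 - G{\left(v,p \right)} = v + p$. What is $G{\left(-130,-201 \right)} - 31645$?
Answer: $-31312$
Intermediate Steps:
$G{\left(v,p \right)} = 2 - p - v$ ($G{\left(v,p \right)} = 2 - \left(v + p\right) = 2 - \left(p + v\right) = 2 - p - v$)
$G{\left(-130,-201 \right)} - 31645 = \left(2 - -201 - -130\right) - 31645 = \left(2 + 201 + 130\right) - 31645 = 333 - 31645 = -31312$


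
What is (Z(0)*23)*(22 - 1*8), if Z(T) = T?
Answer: 0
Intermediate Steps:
(Z(0)*23)*(22 - 1*8) = (0*23)*(22 - 1*8) = 0*(22 - 8) = 0*14 = 0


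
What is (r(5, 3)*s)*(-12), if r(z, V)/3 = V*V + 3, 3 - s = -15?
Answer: -7776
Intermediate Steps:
s = 18 (s = 3 - 1*(-15) = 3 + 15 = 18)
r(z, V) = 9 + 3*V**2 (r(z, V) = 3*(V*V + 3) = 3*(V**2 + 3) = 3*(3 + V**2) = 9 + 3*V**2)
(r(5, 3)*s)*(-12) = ((9 + 3*3**2)*18)*(-12) = ((9 + 3*9)*18)*(-12) = ((9 + 27)*18)*(-12) = (36*18)*(-12) = 648*(-12) = -7776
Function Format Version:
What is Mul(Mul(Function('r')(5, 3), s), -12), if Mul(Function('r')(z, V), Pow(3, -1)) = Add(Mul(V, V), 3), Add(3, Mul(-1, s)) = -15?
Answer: -7776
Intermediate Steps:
s = 18 (s = Add(3, Mul(-1, -15)) = Add(3, 15) = 18)
Function('r')(z, V) = Add(9, Mul(3, Pow(V, 2))) (Function('r')(z, V) = Mul(3, Add(Mul(V, V), 3)) = Mul(3, Add(Pow(V, 2), 3)) = Mul(3, Add(3, Pow(V, 2))) = Add(9, Mul(3, Pow(V, 2))))
Mul(Mul(Function('r')(5, 3), s), -12) = Mul(Mul(Add(9, Mul(3, Pow(3, 2))), 18), -12) = Mul(Mul(Add(9, Mul(3, 9)), 18), -12) = Mul(Mul(Add(9, 27), 18), -12) = Mul(Mul(36, 18), -12) = Mul(648, -12) = -7776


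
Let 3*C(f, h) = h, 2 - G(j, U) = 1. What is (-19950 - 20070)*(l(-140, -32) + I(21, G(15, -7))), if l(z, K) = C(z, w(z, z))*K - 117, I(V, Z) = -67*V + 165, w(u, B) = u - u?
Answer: 54387180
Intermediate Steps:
w(u, B) = 0
G(j, U) = 1 (G(j, U) = 2 - 1*1 = 2 - 1 = 1)
C(f, h) = h/3
I(V, Z) = 165 - 67*V
l(z, K) = -117 (l(z, K) = ((1/3)*0)*K - 117 = 0*K - 117 = 0 - 117 = -117)
(-19950 - 20070)*(l(-140, -32) + I(21, G(15, -7))) = (-19950 - 20070)*(-117 + (165 - 67*21)) = -40020*(-117 + (165 - 1407)) = -40020*(-117 - 1242) = -40020*(-1359) = 54387180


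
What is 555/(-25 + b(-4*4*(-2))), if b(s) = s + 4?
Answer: 555/11 ≈ 50.455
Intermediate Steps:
b(s) = 4 + s
555/(-25 + b(-4*4*(-2))) = 555/(-25 + (4 - 4*4*(-2))) = 555/(-25 + (4 - 16*(-2))) = 555/(-25 + (4 + 32)) = 555/(-25 + 36) = 555/11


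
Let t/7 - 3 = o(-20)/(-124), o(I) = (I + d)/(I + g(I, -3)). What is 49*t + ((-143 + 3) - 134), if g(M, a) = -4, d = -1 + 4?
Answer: 2241049/2976 ≈ 753.04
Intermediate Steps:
d = 3
o(I) = (3 + I)/(-4 + I) (o(I) = (I + 3)/(I - 4) = (3 + I)/(-4 + I))
t = 62377/2976 (t = 21 + 7*(((3 - 20)/(-4 - 20))/(-124)) = 21 + 7*((-17/(-24))*(-1/124)) = 21 + 7*(-1/24*(-17)*(-1/124)) = 21 + 7*((17/24)*(-1/124)) = 21 + 7*(-17/2976) = 21 - 119/2976 = 62377/2976 ≈ 20.960)
49*t + ((-143 + 3) - 134) = 49*(62377/2976) + ((-143 + 3) - 134) = 3056473/2976 + (-140 - 134) = 3056473/2976 - 274 = 2241049/2976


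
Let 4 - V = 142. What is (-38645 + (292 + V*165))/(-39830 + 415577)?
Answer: -61123/375747 ≈ -0.16267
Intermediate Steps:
V = -138 (V = 4 - 1*142 = 4 - 142 = -138)
(-38645 + (292 + V*165))/(-39830 + 415577) = (-38645 + (292 - 138*165))/(-39830 + 415577) = (-38645 + (292 - 22770))/375747 = (-38645 - 22478)*(1/375747) = -61123*1/375747 = -61123/375747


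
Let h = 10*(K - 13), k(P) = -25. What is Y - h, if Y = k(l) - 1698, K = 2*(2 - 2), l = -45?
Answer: -1593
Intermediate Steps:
K = 0 (K = 2*0 = 0)
Y = -1723 (Y = -25 - 1698 = -1723)
h = -130 (h = 10*(0 - 13) = 10*(-13) = -130)
Y - h = -1723 - 1*(-130) = -1723 + 130 = -1593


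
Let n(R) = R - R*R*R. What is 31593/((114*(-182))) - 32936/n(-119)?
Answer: -160472693/104051220 ≈ -1.5422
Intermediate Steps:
n(R) = R - R³ (n(R) = R - R²*R = R - R³)
31593/((114*(-182))) - 32936/n(-119) = 31593/((114*(-182))) - 32936/(-119 - 1*(-119)³) = 31593/(-20748) - 32936/(-119 - 1*(-1685159)) = 31593*(-1/20748) - 32936/(-119 + 1685159) = -10531/6916 - 32936/1685040 = -10531/6916 - 32936*1/1685040 = -10531/6916 - 4117/210630 = -160472693/104051220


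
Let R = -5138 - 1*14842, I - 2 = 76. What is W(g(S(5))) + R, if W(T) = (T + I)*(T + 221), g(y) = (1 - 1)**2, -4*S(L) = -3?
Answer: -2742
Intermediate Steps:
I = 78 (I = 2 + 76 = 78)
S(L) = 3/4 (S(L) = -1/4*(-3) = 3/4)
g(y) = 0 (g(y) = 0**2 = 0)
W(T) = (78 + T)*(221 + T) (W(T) = (T + 78)*(T + 221) = (78 + T)*(221 + T))
R = -19980 (R = -5138 - 14842 = -19980)
W(g(S(5))) + R = (17238 + 0**2 + 299*0) - 19980 = (17238 + 0 + 0) - 19980 = 17238 - 19980 = -2742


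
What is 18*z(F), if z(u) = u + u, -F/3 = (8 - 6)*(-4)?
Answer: 864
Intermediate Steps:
F = 24 (F = -3*(8 - 6)*(-4) = -6*(-4) = -3*(-8) = 24)
z(u) = 2*u
18*z(F) = 18*(2*24) = 18*48 = 864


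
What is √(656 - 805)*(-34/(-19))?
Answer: 34*I*√149/19 ≈ 21.843*I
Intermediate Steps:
√(656 - 805)*(-34/(-19)) = √(-149)*(-34*(-1)/19) = (I*√149)*(-1*(-34/19)) = (I*√149)*(34/19) = 34*I*√149/19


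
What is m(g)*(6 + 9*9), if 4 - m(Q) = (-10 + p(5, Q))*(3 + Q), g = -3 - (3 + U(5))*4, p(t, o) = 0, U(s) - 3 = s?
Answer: -37932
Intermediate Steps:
U(s) = 3 + s
g = -47 (g = -3 - (3 + (3 + 5))*4 = -3 - (3 + 8)*4 = -3 - 11*4 = -3 - 1*44 = -3 - 44 = -47)
m(Q) = 34 + 10*Q (m(Q) = 4 - (-10 + 0)*(3 + Q) = 4 - (-10)*(3 + Q) = 4 - (-30 - 10*Q) = 4 + (30 + 10*Q) = 34 + 10*Q)
m(g)*(6 + 9*9) = (34 + 10*(-47))*(6 + 9*9) = (34 - 470)*(6 + 81) = -436*87 = -37932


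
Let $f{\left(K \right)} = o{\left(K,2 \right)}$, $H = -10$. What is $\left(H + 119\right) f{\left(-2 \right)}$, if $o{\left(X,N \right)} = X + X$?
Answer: $-436$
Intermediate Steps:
$o{\left(X,N \right)} = 2 X$
$f{\left(K \right)} = 2 K$
$\left(H + 119\right) f{\left(-2 \right)} = \left(-10 + 119\right) 2 \left(-2\right) = 109 \left(-4\right) = -436$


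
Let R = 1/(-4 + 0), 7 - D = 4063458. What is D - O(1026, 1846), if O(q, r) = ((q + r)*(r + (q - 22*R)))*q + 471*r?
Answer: -8483981597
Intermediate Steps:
D = -4063451 (D = 7 - 1*4063458 = 7 - 4063458 = -4063451)
R = -¼ (R = 1/(-4) = -¼ ≈ -0.25000)
O(q, r) = 471*r + q*(q + r)*(11/2 + q + r) (O(q, r) = ((q + r)*(r + (q - 22*(-¼))))*q + 471*r = ((q + r)*(r + (q + 11/2)))*q + 471*r = ((q + r)*(r + (11/2 + q)))*q + 471*r = ((q + r)*(11/2 + q + r))*q + 471*r = q*(q + r)*(11/2 + q + r) + 471*r = 471*r + q*(q + r)*(11/2 + q + r))
D - O(1026, 1846) = -4063451 - (1026³ + 471*1846 + (11/2)*1026² + 1026*1846² + 2*1846*1026² + (11/2)*1026*1846) = -4063451 - (1080045576 + 869466 + (11/2)*1052676 + 1026*3407716 + 2*1846*1052676 + 10416978) = -4063451 - (1080045576 + 869466 + 5789718 + 3496316616 + 3886479792 + 10416978) = -4063451 - 1*8479918146 = -4063451 - 8479918146 = -8483981597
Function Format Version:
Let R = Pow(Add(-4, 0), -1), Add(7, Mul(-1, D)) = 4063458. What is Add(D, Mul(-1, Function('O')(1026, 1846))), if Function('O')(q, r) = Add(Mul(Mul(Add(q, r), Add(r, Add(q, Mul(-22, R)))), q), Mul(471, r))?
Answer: -8483981597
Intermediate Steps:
D = -4063451 (D = Add(7, Mul(-1, 4063458)) = Add(7, -4063458) = -4063451)
R = Rational(-1, 4) (R = Pow(-4, -1) = Rational(-1, 4) ≈ -0.25000)
Function('O')(q, r) = Add(Mul(471, r), Mul(q, Add(q, r), Add(Rational(11, 2), q, r))) (Function('O')(q, r) = Add(Mul(Mul(Add(q, r), Add(r, Add(q, Mul(-22, Rational(-1, 4))))), q), Mul(471, r)) = Add(Mul(Mul(Add(q, r), Add(r, Add(q, Rational(11, 2)))), q), Mul(471, r)) = Add(Mul(Mul(Add(q, r), Add(r, Add(Rational(11, 2), q))), q), Mul(471, r)) = Add(Mul(Mul(Add(q, r), Add(Rational(11, 2), q, r)), q), Mul(471, r)) = Add(Mul(q, Add(q, r), Add(Rational(11, 2), q, r)), Mul(471, r)) = Add(Mul(471, r), Mul(q, Add(q, r), Add(Rational(11, 2), q, r))))
Add(D, Mul(-1, Function('O')(1026, 1846))) = Add(-4063451, Mul(-1, Add(Pow(1026, 3), Mul(471, 1846), Mul(Rational(11, 2), Pow(1026, 2)), Mul(1026, Pow(1846, 2)), Mul(2, 1846, Pow(1026, 2)), Mul(Rational(11, 2), 1026, 1846)))) = Add(-4063451, Mul(-1, Add(1080045576, 869466, Mul(Rational(11, 2), 1052676), Mul(1026, 3407716), Mul(2, 1846, 1052676), 10416978))) = Add(-4063451, Mul(-1, Add(1080045576, 869466, 5789718, 3496316616, 3886479792, 10416978))) = Add(-4063451, Mul(-1, 8479918146)) = Add(-4063451, -8479918146) = -8483981597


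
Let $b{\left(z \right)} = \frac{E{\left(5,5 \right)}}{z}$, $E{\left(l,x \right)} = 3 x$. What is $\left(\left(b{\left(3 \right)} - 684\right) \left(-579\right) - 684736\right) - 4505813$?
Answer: $-4797408$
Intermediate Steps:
$b{\left(z \right)} = \frac{15}{z}$ ($b{\left(z \right)} = \frac{3 \cdot 5}{z} = \frac{15}{z}$)
$\left(\left(b{\left(3 \right)} - 684\right) \left(-579\right) - 684736\right) - 4505813 = \left(\left(\frac{15}{3} - 684\right) \left(-579\right) - 684736\right) - 4505813 = \left(\left(15 \cdot \frac{1}{3} - 684\right) \left(-579\right) - 684736\right) - 4505813 = \left(\left(5 - 684\right) \left(-579\right) - 684736\right) - 4505813 = \left(\left(-679\right) \left(-579\right) - 684736\right) - 4505813 = \left(393141 - 684736\right) - 4505813 = -291595 - 4505813 = -4797408$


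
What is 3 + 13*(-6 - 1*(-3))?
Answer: -36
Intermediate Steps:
3 + 13*(-6 - 1*(-3)) = 3 + 13*(-6 + 3) = 3 + 13*(-3) = 3 - 39 = -36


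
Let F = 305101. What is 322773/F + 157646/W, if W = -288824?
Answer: 22563318353/44060245612 ≈ 0.51210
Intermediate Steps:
322773/F + 157646/W = 322773/305101 + 157646/(-288824) = 322773*(1/305101) + 157646*(-1/288824) = 322773/305101 - 78823/144412 = 22563318353/44060245612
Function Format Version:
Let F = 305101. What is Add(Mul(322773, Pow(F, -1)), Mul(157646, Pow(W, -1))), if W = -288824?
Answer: Rational(22563318353, 44060245612) ≈ 0.51210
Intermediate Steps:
Add(Mul(322773, Pow(F, -1)), Mul(157646, Pow(W, -1))) = Add(Mul(322773, Pow(305101, -1)), Mul(157646, Pow(-288824, -1))) = Add(Mul(322773, Rational(1, 305101)), Mul(157646, Rational(-1, 288824))) = Add(Rational(322773, 305101), Rational(-78823, 144412)) = Rational(22563318353, 44060245612)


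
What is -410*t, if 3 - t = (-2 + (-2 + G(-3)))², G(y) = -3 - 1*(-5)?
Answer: 410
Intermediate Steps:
G(y) = 2 (G(y) = -3 + 5 = 2)
t = -1 (t = 3 - (-2 + (-2 + 2))² = 3 - (-2 + 0)² = 3 - 1*(-2)² = 3 - 1*4 = 3 - 4 = -1)
-410*t = -410*(-1) = 410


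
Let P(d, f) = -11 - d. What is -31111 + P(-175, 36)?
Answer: -30947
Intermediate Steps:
-31111 + P(-175, 36) = -31111 + (-11 - 1*(-175)) = -31111 + (-11 + 175) = -31111 + 164 = -30947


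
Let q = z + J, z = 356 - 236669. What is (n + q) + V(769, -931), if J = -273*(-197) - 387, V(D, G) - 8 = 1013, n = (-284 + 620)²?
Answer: -69002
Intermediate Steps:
z = -236313
n = 112896 (n = 336² = 112896)
V(D, G) = 1021 (V(D, G) = 8 + 1013 = 1021)
J = 53394 (J = 53781 - 387 = 53394)
q = -182919 (q = -236313 + 53394 = -182919)
(n + q) + V(769, -931) = (112896 - 182919) + 1021 = -70023 + 1021 = -69002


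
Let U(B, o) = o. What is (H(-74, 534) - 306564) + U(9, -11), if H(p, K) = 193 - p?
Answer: -306308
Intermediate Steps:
(H(-74, 534) - 306564) + U(9, -11) = ((193 - 1*(-74)) - 306564) - 11 = ((193 + 74) - 306564) - 11 = (267 - 306564) - 11 = -306297 - 11 = -306308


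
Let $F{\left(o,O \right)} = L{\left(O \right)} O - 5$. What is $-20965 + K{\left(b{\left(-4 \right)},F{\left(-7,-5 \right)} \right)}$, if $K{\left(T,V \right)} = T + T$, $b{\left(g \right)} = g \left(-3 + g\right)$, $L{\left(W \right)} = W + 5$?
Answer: $-20909$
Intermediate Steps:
$L{\left(W \right)} = 5 + W$
$F{\left(o,O \right)} = -5 + O \left(5 + O\right)$ ($F{\left(o,O \right)} = \left(5 + O\right) O - 5 = O \left(5 + O\right) - 5 = -5 + O \left(5 + O\right)$)
$K{\left(T,V \right)} = 2 T$
$-20965 + K{\left(b{\left(-4 \right)},F{\left(-7,-5 \right)} \right)} = -20965 + 2 \left(- 4 \left(-3 - 4\right)\right) = -20965 + 2 \left(\left(-4\right) \left(-7\right)\right) = -20965 + 2 \cdot 28 = -20965 + 56 = -20909$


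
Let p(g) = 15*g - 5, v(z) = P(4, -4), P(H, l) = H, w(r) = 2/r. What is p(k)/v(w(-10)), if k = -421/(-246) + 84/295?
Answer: 120669/19352 ≈ 6.2355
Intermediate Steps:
k = 144859/72570 (k = -421*(-1/246) + 84*(1/295) = 421/246 + 84/295 = 144859/72570 ≈ 1.9961)
v(z) = 4
p(g) = -5 + 15*g
p(k)/v(w(-10)) = (-5 + 15*(144859/72570))/4 = (-5 + 144859/4838)*(1/4) = (120669/4838)*(1/4) = 120669/19352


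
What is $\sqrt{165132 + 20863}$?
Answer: $\sqrt{185995} \approx 431.27$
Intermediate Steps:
$\sqrt{165132 + 20863} = \sqrt{185995}$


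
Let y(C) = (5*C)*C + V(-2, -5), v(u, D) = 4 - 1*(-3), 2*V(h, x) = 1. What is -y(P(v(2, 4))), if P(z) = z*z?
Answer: -24011/2 ≈ -12006.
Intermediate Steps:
V(h, x) = 1/2 (V(h, x) = (1/2)*1 = 1/2)
v(u, D) = 7 (v(u, D) = 4 + 3 = 7)
P(z) = z**2
y(C) = 1/2 + 5*C**2 (y(C) = (5*C)*C + 1/2 = 5*C**2 + 1/2 = 1/2 + 5*C**2)
-y(P(v(2, 4))) = -(1/2 + 5*(7**2)**2) = -(1/2 + 5*49**2) = -(1/2 + 5*2401) = -(1/2 + 12005) = -1*24011/2 = -24011/2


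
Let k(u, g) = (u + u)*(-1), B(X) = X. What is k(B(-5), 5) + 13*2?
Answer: 36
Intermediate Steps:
k(u, g) = -2*u (k(u, g) = (2*u)*(-1) = -2*u)
k(B(-5), 5) + 13*2 = -2*(-5) + 13*2 = 10 + 26 = 36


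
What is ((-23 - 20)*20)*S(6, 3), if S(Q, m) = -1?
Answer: 860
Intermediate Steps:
((-23 - 20)*20)*S(6, 3) = ((-23 - 20)*20)*(-1) = -43*20*(-1) = -860*(-1) = 860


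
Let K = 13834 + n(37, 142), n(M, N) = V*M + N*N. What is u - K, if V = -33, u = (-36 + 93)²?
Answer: -29528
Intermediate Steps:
u = 3249 (u = 57² = 3249)
n(M, N) = N² - 33*M (n(M, N) = -33*M + N*N = -33*M + N² = N² - 33*M)
K = 32777 (K = 13834 + (142² - 33*37) = 13834 + (20164 - 1221) = 13834 + 18943 = 32777)
u - K = 3249 - 1*32777 = 3249 - 32777 = -29528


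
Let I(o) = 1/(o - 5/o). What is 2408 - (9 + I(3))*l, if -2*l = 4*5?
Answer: 5011/2 ≈ 2505.5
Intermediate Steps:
l = -10 (l = -2*5 = -½*20 = -10)
2408 - (9 + I(3))*l = 2408 - (9 + 3/(-5 + 3²))*(-10) = 2408 - (9 + 3/(-5 + 9))*(-10) = 2408 - (9 + 3/4)*(-10) = 2408 - (9 + 3*(¼))*(-10) = 2408 - (9 + ¾)*(-10) = 2408 - 39*(-10)/4 = 2408 - 1*(-195/2) = 2408 + 195/2 = 5011/2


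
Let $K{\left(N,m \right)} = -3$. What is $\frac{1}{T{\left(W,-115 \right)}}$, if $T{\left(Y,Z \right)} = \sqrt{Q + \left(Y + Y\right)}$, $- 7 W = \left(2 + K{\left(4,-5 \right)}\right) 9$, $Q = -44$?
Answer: $- \frac{i \sqrt{2030}}{290} \approx - 0.15536 i$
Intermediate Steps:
$W = \frac{9}{7}$ ($W = - \frac{\left(2 - 3\right) 9}{7} = - \frac{\left(-1\right) 9}{7} = \left(- \frac{1}{7}\right) \left(-9\right) = \frac{9}{7} \approx 1.2857$)
$T{\left(Y,Z \right)} = \sqrt{-44 + 2 Y}$ ($T{\left(Y,Z \right)} = \sqrt{-44 + \left(Y + Y\right)} = \sqrt{-44 + 2 Y}$)
$\frac{1}{T{\left(W,-115 \right)}} = \frac{1}{\sqrt{-44 + 2 \cdot \frac{9}{7}}} = \frac{1}{\sqrt{-44 + \frac{18}{7}}} = \frac{1}{\sqrt{- \frac{290}{7}}} = \frac{1}{\frac{1}{7} i \sqrt{2030}} = - \frac{i \sqrt{2030}}{290}$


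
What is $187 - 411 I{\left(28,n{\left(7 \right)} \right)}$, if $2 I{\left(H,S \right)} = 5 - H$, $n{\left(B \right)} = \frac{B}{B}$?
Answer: $\frac{9827}{2} \approx 4913.5$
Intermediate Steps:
$n{\left(B \right)} = 1$
$I{\left(H,S \right)} = \frac{5}{2} - \frac{H}{2}$ ($I{\left(H,S \right)} = \frac{5 - H}{2} = \frac{5}{2} - \frac{H}{2}$)
$187 - 411 I{\left(28,n{\left(7 \right)} \right)} = 187 - 411 \left(\frac{5}{2} - 14\right) = 187 - - \frac{9453}{2} = 187 + \frac{9453}{2} = \frac{9827}{2}$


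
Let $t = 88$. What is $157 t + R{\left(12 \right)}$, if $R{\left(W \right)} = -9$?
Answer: $13807$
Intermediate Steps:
$157 t + R{\left(12 \right)} = 157 \cdot 88 - 9 = 13816 - 9 = 13807$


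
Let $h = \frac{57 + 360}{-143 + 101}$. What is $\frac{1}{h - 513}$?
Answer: $- \frac{14}{7321} \approx -0.0019123$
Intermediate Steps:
$h = - \frac{139}{14}$ ($h = \frac{417}{-42} = 417 \left(- \frac{1}{42}\right) = - \frac{139}{14} \approx -9.9286$)
$\frac{1}{h - 513} = \frac{1}{- \frac{139}{14} - 513} = \frac{1}{- \frac{7321}{14}} = - \frac{14}{7321}$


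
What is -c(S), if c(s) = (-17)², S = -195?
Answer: -289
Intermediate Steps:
c(s) = 289
-c(S) = -1*289 = -289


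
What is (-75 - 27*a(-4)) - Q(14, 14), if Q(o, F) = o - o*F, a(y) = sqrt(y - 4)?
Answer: 107 - 54*I*sqrt(2) ≈ 107.0 - 76.368*I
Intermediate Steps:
a(y) = sqrt(-4 + y)
Q(o, F) = o - F*o
(-75 - 27*a(-4)) - Q(14, 14) = (-75 - 27*sqrt(-4 - 4)) - 14*(1 - 1*14) = (-75 - 54*I*sqrt(2)) - 14*(1 - 14) = (-75 - 54*I*sqrt(2)) - 14*(-13) = (-75 - 54*I*sqrt(2)) - 1*(-182) = (-75 - 54*I*sqrt(2)) + 182 = 107 - 54*I*sqrt(2)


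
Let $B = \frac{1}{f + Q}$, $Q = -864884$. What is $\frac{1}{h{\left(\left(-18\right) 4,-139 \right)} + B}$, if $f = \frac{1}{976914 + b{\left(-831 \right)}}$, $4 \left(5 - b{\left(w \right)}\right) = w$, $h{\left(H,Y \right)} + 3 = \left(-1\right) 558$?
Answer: $- \frac{3380405168184}{1896407303259731} \approx -0.0017825$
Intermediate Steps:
$h{\left(H,Y \right)} = -561$ ($h{\left(H,Y \right)} = -3 - 558 = -561$)
$b{\left(w \right)} = 5 - \frac{w}{4}$
$f = \frac{4}{3908507}$ ($f = \frac{1}{976914 + \left(5 - - \frac{831}{4}\right)} = \frac{1}{976914 + \left(5 + \frac{831}{4}\right)} = \frac{1}{976914 + \frac{851}{4}} = \frac{1}{\frac{3908507}{4}} = \frac{4}{3908507} \approx 1.0234 \cdot 10^{-6}$)
$B = - \frac{3908507}{3380405168184}$ ($B = \frac{1}{\frac{4}{3908507} - 864884} = \frac{1}{- \frac{3380405168184}{3908507}} = - \frac{3908507}{3380405168184} \approx -1.1562 \cdot 10^{-6}$)
$\frac{1}{h{\left(\left(-18\right) 4,-139 \right)} + B} = \frac{1}{-561 - \frac{3908507}{3380405168184}} = \frac{1}{- \frac{1896407303259731}{3380405168184}} = - \frac{3380405168184}{1896407303259731}$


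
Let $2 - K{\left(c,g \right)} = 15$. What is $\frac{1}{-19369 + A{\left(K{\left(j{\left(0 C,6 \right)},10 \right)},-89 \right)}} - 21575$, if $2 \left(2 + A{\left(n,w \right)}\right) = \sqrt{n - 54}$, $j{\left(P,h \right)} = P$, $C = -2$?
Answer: $- \frac{32382837341309}{1500942631} - \frac{2 i \sqrt{67}}{1500942631} \approx -21575.0 - 1.0907 \cdot 10^{-8} i$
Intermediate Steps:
$K{\left(c,g \right)} = -13$ ($K{\left(c,g \right)} = 2 - 15 = -13$)
$A{\left(n,w \right)} = -2 + \frac{\sqrt{-54 + n}}{2}$ ($A{\left(n,w \right)} = -2 + \frac{\sqrt{n - 54}}{2} = -2 + \frac{\sqrt{-54 + n}}{2}$)
$\frac{1}{-19369 + A{\left(K{\left(j{\left(0 C,6 \right)},10 \right)},-89 \right)}} - 21575 = \frac{1}{-19369 - \left(2 - \frac{\sqrt{-54 - 13}}{2}\right)} - 21575 = \frac{1}{-19369 - \left(2 - \frac{\sqrt{-67}}{2}\right)} - 21575 = \frac{1}{-19369 - \left(2 - \frac{i \sqrt{67}}{2}\right)} - 21575 = \frac{1}{-19371 + \frac{i \sqrt{67}}{2}} - 21575 = -21575 + \frac{1}{-19371 + \frac{i \sqrt{67}}{2}}$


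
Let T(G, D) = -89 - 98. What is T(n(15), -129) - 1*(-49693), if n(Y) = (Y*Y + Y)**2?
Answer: 49506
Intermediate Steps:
n(Y) = (Y + Y**2)**2 (n(Y) = (Y**2 + Y)**2 = (Y + Y**2)**2)
T(G, D) = -187
T(n(15), -129) - 1*(-49693) = -187 - 1*(-49693) = -187 + 49693 = 49506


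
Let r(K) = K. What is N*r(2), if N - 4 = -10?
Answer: -12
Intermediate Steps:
N = -6 (N = 4 - 10 = -6)
N*r(2) = -6*2 = -12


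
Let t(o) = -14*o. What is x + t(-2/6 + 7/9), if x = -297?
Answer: -2729/9 ≈ -303.22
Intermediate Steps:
x + t(-2/6 + 7/9) = -297 - 14*(-2/6 + 7/9) = -297 - 14*(-2*⅙ + 7*(⅑)) = -297 - 14*(-⅓ + 7/9) = -297 - 14*4/9 = -297 - 56/9 = -2729/9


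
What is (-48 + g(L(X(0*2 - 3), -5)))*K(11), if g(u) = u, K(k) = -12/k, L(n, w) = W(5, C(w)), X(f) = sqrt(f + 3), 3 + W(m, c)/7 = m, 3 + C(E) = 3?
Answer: 408/11 ≈ 37.091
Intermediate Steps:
C(E) = 0 (C(E) = -3 + 3 = 0)
W(m, c) = -21 + 7*m
X(f) = sqrt(3 + f)
L(n, w) = 14 (L(n, w) = -21 + 7*5 = -21 + 35 = 14)
(-48 + g(L(X(0*2 - 3), -5)))*K(11) = (-48 + 14)*(-12/11) = -(-408)/11 = -34*(-12/11) = 408/11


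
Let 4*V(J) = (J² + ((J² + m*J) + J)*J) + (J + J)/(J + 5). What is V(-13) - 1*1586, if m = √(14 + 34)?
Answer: -32799/16 + 169*√3 ≈ -1757.2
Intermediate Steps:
m = 4*√3 (m = √48 = 4*√3 ≈ 6.9282)
V(J) = J²/4 + J/(2*(5 + J)) + J*(J + J² + 4*J*√3)/4 (V(J) = ((J² + ((J² + (4*√3)*J) + J)*J) + (J + J)/(J + 5))/4 = ((J² + ((J² + 4*J*√3) + J)*J) + (2*J)/(5 + J))/4 = ((J² + (J + J² + 4*J*√3)*J) + 2*J/(5 + J))/4 = ((J² + J*(J + J² + 4*J*√3)) + 2*J/(5 + J))/4 = (J² + J*(J + J² + 4*J*√3) + 2*J/(5 + J))/4 = J²/4 + J/(2*(5 + J)) + J*(J + J² + 4*J*√3)/4)
V(-13) - 1*1586 = (¼)*(-13)*(2 + (-13)³ + 7*(-13)² + 10*(-13) + 4*√3*(-13)² + 20*(-13)*√3)/(5 - 13) - 1*1586 = (¼)*(-13)*(2 - 2197 + 7*169 - 130 + 4*√3*169 - 260*√3)/(-8) - 1586 = (¼)*(-13)*(-⅛)*(2 - 2197 + 1183 - 130 + 676*√3 - 260*√3) - 1586 = (¼)*(-13)*(-⅛)*(-1142 + 416*√3) - 1586 = (-7423/16 + 169*√3) - 1586 = -32799/16 + 169*√3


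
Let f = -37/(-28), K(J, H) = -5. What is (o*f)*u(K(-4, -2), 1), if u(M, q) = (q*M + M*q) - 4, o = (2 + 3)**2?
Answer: -925/2 ≈ -462.50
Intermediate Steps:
o = 25 (o = 5**2 = 25)
u(M, q) = -4 + 2*M*q (u(M, q) = (M*q + M*q) - 4 = 2*M*q - 4 = -4 + 2*M*q)
f = 37/28 (f = -37*(-1/28) = 37/28 ≈ 1.3214)
(o*f)*u(K(-4, -2), 1) = (25*(37/28))*(-4 + 2*(-5)*1) = 925*(-4 - 10)/28 = (925/28)*(-14) = -925/2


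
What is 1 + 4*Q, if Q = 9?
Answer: 37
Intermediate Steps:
1 + 4*Q = 1 + 4*9 = 1 + 36 = 37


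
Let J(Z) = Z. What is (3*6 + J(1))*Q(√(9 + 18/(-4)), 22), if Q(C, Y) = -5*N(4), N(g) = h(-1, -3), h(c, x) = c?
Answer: 95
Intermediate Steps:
N(g) = -1
Q(C, Y) = 5 (Q(C, Y) = -5*(-1) = 5)
(3*6 + J(1))*Q(√(9 + 18/(-4)), 22) = (3*6 + 1)*5 = (18 + 1)*5 = 19*5 = 95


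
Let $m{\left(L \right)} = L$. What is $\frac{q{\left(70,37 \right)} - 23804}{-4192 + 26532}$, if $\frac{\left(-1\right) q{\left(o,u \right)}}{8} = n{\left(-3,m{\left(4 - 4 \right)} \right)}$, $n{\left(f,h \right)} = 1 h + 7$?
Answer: $- \frac{1193}{1117} \approx -1.068$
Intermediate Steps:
$n{\left(f,h \right)} = 7 + h$ ($n{\left(f,h \right)} = h + 7 = 7 + h$)
$q{\left(o,u \right)} = -56$ ($q{\left(o,u \right)} = - 8 \left(7 + \left(4 - 4\right)\right) = - 8 \left(7 + 0\right) = \left(-8\right) 7 = -56$)
$\frac{q{\left(70,37 \right)} - 23804}{-4192 + 26532} = \frac{-56 - 23804}{-4192 + 26532} = - \frac{23860}{22340} = \left(-23860\right) \frac{1}{22340} = - \frac{1193}{1117}$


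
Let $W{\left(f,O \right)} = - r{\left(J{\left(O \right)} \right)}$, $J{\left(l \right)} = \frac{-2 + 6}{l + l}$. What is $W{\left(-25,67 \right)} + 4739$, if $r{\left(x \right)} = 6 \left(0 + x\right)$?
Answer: $\frac{317501}{67} \approx 4738.8$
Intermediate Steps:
$J{\left(l \right)} = \frac{2}{l}$ ($J{\left(l \right)} = \frac{4}{2 l} = 4 \frac{1}{2 l} = \frac{2}{l}$)
$r{\left(x \right)} = 6 x$
$W{\left(f,O \right)} = - \frac{12}{O}$ ($W{\left(f,O \right)} = - 6 \frac{2}{O} = - \frac{12}{O}$)
$W{\left(-25,67 \right)} + 4739 = - \frac{12}{67} + 4739 = \frac{317501}{67}$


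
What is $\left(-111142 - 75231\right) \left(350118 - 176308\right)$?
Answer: $-32393491130$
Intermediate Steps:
$\left(-111142 - 75231\right) \left(350118 - 176308\right) = \left(-111142 - 75231\right) 173810 = \left(-186373\right) 173810 = -32393491130$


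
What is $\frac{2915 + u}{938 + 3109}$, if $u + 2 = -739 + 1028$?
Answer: $\frac{3202}{4047} \approx 0.7912$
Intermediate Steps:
$u = 287$ ($u = -2 + \left(-739 + 1028\right) = -2 + 289 = 287$)
$\frac{2915 + u}{938 + 3109} = \frac{2915 + 287}{938 + 3109} = \frac{3202}{4047}$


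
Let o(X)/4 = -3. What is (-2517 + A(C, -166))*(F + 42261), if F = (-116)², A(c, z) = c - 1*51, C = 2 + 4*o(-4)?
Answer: -145644238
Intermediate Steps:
o(X) = -12 (o(X) = 4*(-3) = -12)
C = -46 (C = 2 + 4*(-12) = 2 - 48 = -46)
A(c, z) = -51 + c (A(c, z) = c - 51 = -51 + c)
F = 13456
(-2517 + A(C, -166))*(F + 42261) = (-2517 + (-51 - 46))*(13456 + 42261) = (-2517 - 97)*55717 = -2614*55717 = -145644238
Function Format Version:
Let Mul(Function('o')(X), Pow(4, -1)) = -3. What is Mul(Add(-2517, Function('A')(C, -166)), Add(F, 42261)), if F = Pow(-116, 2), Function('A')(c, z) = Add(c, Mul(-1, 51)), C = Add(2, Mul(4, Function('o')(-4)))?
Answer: -145644238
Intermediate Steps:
Function('o')(X) = -12 (Function('o')(X) = Mul(4, -3) = -12)
C = -46 (C = Add(2, Mul(4, -12)) = Add(2, -48) = -46)
Function('A')(c, z) = Add(-51, c) (Function('A')(c, z) = Add(c, -51) = Add(-51, c))
F = 13456
Mul(Add(-2517, Function('A')(C, -166)), Add(F, 42261)) = Mul(Add(-2517, Add(-51, -46)), Add(13456, 42261)) = Mul(Add(-2517, -97), 55717) = Mul(-2614, 55717) = -145644238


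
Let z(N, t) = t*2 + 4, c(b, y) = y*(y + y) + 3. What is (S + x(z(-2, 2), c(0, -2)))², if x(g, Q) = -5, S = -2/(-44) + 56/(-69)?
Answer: 76615009/2304324 ≈ 33.248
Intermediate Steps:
c(b, y) = 3 + 2*y² (c(b, y) = y*(2*y) + 3 = 2*y² + 3 = 3 + 2*y²)
z(N, t) = 4 + 2*t (z(N, t) = 2*t + 4 = 4 + 2*t)
S = -1163/1518 (S = -2*(-1/44) + 56*(-1/69) = 1/22 - 56/69 = -1163/1518 ≈ -0.76614)
(S + x(z(-2, 2), c(0, -2)))² = (-1163/1518 - 5)² = (-8753/1518)² = 76615009/2304324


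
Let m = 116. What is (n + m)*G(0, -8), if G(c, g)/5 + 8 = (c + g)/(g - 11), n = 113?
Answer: -164880/19 ≈ -8677.9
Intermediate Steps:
G(c, g) = -40 + 5*(c + g)/(-11 + g) (G(c, g) = -40 + 5*((c + g)/(g - 11)) = -40 + 5*((c + g)/(-11 + g)) = -40 + 5*(c + g)/(-11 + g))
(n + m)*G(0, -8) = (113 + 116)*(5*(88 + 0 - 7*(-8))/(-11 - 8)) = 229*(5*(88 + 0 + 56)/(-19)) = 229*(5*(-1/19)*144) = 229*(-720/19) = -164880/19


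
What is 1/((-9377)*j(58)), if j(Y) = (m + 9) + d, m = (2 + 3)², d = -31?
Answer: -1/28131 ≈ -3.5548e-5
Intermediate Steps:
m = 25 (m = 5² = 25)
j(Y) = 3 (j(Y) = (25 + 9) - 31 = 34 - 31 = 3)
1/((-9377)*j(58)) = 1/(-9377*3) = -1/9377*⅓ = -1/28131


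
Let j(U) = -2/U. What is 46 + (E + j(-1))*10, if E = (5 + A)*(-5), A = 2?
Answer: -284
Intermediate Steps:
E = -35 (E = (5 + 2)*(-5) = 7*(-5) = -35)
46 + (E + j(-1))*10 = 46 + (-35 - 2/(-1))*10 = 46 + (-35 - 2*(-1))*10 = 46 + (-35 + 2)*10 = 46 - 33*10 = 46 - 330 = -284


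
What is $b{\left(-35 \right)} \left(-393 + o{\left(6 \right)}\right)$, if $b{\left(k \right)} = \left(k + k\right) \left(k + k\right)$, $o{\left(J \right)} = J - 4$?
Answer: $-1915900$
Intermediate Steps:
$o{\left(J \right)} = -4 + J$
$b{\left(k \right)} = 4 k^{2}$ ($b{\left(k \right)} = 2 k 2 k = 4 k^{2}$)
$b{\left(-35 \right)} \left(-393 + o{\left(6 \right)}\right) = 4 \left(-35\right)^{2} \left(-393 + \left(-4 + 6\right)\right) = 4 \cdot 1225 \left(-393 + 2\right) = 4900 \left(-391\right) = -1915900$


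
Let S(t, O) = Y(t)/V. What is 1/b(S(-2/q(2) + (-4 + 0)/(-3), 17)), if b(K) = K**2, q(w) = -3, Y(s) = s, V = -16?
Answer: 64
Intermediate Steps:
S(t, O) = -t/16 (S(t, O) = t/(-16) = t*(-1/16) = -t/16)
1/b(S(-2/q(2) + (-4 + 0)/(-3), 17)) = 1/((-(-2/(-3) + (-4 + 0)/(-3))/16)**2) = 1/((-(-2*(-1/3) - 4*(-1/3))/16)**2) = 1/((-(2/3 + 4/3)/16)**2) = 1/((-1/16*2)**2) = 1/((-1/8)**2) = 1/(1/64) = 64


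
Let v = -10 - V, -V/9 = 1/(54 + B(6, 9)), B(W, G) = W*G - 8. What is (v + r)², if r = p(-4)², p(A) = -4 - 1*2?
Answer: 6806881/10000 ≈ 680.69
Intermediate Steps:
p(A) = -6 (p(A) = -4 - 2 = -6)
B(W, G) = -8 + G*W (B(W, G) = G*W - 8 = -8 + G*W)
V = -9/100 (V = -9/(54 + (-8 + 9*6)) = -9/(54 + (-8 + 54)) = -9/(54 + 46) = -9/100 ≈ -0.090000)
v = -991/100 (v = -10 - 1*(-9/100) = -10 + 9/100 = -991/100 ≈ -9.9100)
r = 36 (r = (-6)² = 36)
(v + r)² = (-991/100 + 36)² = (2609/100)² = 6806881/10000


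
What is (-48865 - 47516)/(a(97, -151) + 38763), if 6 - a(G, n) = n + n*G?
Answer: -96381/53567 ≈ -1.7993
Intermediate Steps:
a(G, n) = 6 - n - G*n (a(G, n) = 6 - (n + n*G) = 6 - (n + G*n) = 6 + (-n - G*n) = 6 - n - G*n)
(-48865 - 47516)/(a(97, -151) + 38763) = (-48865 - 47516)/((6 - 1*(-151) - 1*97*(-151)) + 38763) = -96381/((6 + 151 + 14647) + 38763) = -96381/(14804 + 38763) = -96381/53567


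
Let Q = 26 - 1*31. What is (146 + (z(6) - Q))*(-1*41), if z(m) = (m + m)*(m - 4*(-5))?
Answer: -18983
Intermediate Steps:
z(m) = 2*m*(20 + m) (z(m) = (2*m)*(m + 20) = (2*m)*(20 + m) = 2*m*(20 + m))
Q = -5 (Q = 26 - 31 = -5)
(146 + (z(6) - Q))*(-1*41) = (146 + (2*6*(20 + 6) - 1*(-5)))*(-1*41) = (146 + (2*6*26 + 5))*(-41) = (146 + (312 + 5))*(-41) = (146 + 317)*(-41) = 463*(-41) = -18983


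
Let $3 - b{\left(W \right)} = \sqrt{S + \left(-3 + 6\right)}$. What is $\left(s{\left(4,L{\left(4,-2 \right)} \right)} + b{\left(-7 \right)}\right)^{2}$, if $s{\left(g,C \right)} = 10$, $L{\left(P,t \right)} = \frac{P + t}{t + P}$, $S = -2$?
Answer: $144$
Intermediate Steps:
$L{\left(P,t \right)} = 1$ ($L{\left(P,t \right)} = \frac{P + t}{P + t} = 1$)
$b{\left(W \right)} = 2$ ($b{\left(W \right)} = 3 - \sqrt{-2 + \left(-3 + 6\right)} = 3 - \sqrt{-2 + 3} = 3 - \sqrt{1} = 3 - 1 = 2$)
$\left(s{\left(4,L{\left(4,-2 \right)} \right)} + b{\left(-7 \right)}\right)^{2} = \left(10 + 2\right)^{2} = 12^{2} = 144$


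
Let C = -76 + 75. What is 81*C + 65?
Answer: -16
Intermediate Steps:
C = -1
81*C + 65 = 81*(-1) + 65 = -81 + 65 = -16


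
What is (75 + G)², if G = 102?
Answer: 31329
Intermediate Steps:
(75 + G)² = (75 + 102)² = 177² = 31329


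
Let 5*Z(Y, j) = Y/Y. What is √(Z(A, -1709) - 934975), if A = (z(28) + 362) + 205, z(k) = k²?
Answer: I*√23374370/5 ≈ 966.94*I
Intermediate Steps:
A = 1351 (A = (28² + 362) + 205 = (784 + 362) + 205 = 1146 + 205 = 1351)
Z(Y, j) = ⅕ (Z(Y, j) = (Y/Y)/5 = (⅕)*1 = ⅕)
√(Z(A, -1709) - 934975) = √(⅕ - 934975) = √(-4674874/5) = I*√23374370/5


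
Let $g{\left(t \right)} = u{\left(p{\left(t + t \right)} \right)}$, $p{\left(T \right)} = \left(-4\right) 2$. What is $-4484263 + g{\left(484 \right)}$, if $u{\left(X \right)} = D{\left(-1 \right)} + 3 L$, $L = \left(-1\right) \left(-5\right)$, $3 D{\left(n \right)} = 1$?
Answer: $- \frac{13452743}{3} \approx -4.4842 \cdot 10^{6}$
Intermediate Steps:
$D{\left(n \right)} = \frac{1}{3}$ ($D{\left(n \right)} = \frac{1}{3} \cdot 1 = \frac{1}{3}$)
$L = 5$
$p{\left(T \right)} = -8$
$u{\left(X \right)} = \frac{46}{3}$ ($u{\left(X \right)} = \frac{1}{3} + 3 \cdot 5 = \frac{1}{3} + 15 = \frac{46}{3}$)
$g{\left(t \right)} = \frac{46}{3}$
$-4484263 + g{\left(484 \right)} = -4484263 + \frac{46}{3} = - \frac{13452743}{3}$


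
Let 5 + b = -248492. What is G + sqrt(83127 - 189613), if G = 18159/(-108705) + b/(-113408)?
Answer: 8317830171/4109338880 + I*sqrt(106486) ≈ 2.0241 + 326.32*I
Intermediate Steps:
b = -248497 (b = -5 - 248492 = -248497)
G = 8317830171/4109338880 (G = 18159/(-108705) - 248497/(-113408) = 18159*(-1/108705) - 248497*(-1/113408) = -6053/36235 + 248497/113408 = 8317830171/4109338880 ≈ 2.0241)
G + sqrt(83127 - 189613) = 8317830171/4109338880 + sqrt(83127 - 189613) = 8317830171/4109338880 + sqrt(-106486) = 8317830171/4109338880 + I*sqrt(106486)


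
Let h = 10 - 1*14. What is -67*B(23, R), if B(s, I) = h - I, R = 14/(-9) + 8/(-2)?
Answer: -938/9 ≈ -104.22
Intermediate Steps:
R = -50/9 (R = 14*(-⅑) + 8*(-½) = -14/9 - 4 = -50/9 ≈ -5.5556)
h = -4 (h = 10 - 14 = -4)
B(s, I) = -4 - I
-67*B(23, R) = -67*(-4 - 1*(-50/9)) = -67*(-4 + 50/9) = -67*14/9 = -938/9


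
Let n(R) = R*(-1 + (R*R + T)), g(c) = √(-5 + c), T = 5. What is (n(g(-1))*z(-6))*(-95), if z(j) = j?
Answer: -1140*I*√6 ≈ -2792.4*I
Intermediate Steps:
n(R) = R*(4 + R²) (n(R) = R*(-1 + (R*R + 5)) = R*(-1 + (R² + 5)) = R*(-1 + (5 + R²)) = R*(4 + R²))
(n(g(-1))*z(-6))*(-95) = ((√(-5 - 1)*(4 + (√(-5 - 1))²))*(-6))*(-95) = ((√(-6)*(4 + (√(-6))²))*(-6))*(-95) = (((I*√6)*(4 + (I*√6)²))*(-6))*(-95) = (((I*√6)*(4 - 6))*(-6))*(-95) = (((I*√6)*(-2))*(-6))*(-95) = (-2*I*√6*(-6))*(-95) = (12*I*√6)*(-95) = -1140*I*√6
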